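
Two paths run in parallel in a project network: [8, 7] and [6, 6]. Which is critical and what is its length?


Path A: 8 + 7 = 15
Path B: 6 + 6 = 12
Critical path = longest = max(15, 12)
= 15 (Path A)


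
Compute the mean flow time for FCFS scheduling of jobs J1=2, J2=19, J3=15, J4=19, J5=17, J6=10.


Completion times:
  J1: completes at 2
  J2: completes at 21
  J3: completes at 36
  J4: completes at 55
  J5: completes at 72
  J6: completes at 82
Sum = 268
Average = 268/6
= 44.67


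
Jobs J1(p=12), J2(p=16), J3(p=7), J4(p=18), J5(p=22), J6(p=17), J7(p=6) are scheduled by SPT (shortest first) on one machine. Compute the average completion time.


SPT order: J7 → J3 → J1 → J2 → J6 → J4 → J5
Completion times:
  J7: C=6
  J3: C=13
  J1: C=25
  J2: C=41
  J6: C=58
  J4: C=76
  J5: C=98
Sum = 317, n = 7
Mean flow = 317/7
= 45.29


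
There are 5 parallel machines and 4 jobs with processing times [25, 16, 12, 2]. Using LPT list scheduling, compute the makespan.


Jobs (LPT sorted): [25, 16, 12, 2]
Machines: 5
  J=25 → Machine 1 (load: 0+25=25)
  J=16 → Machine 2 (load: 0+16=16)
  J=12 → Machine 3 (load: 0+12=12)
  J=2 → Machine 4 (load: 0+2=2)
Machine loads: [25, 16, 12, 2, 0]
Makespan = max = 25 time units


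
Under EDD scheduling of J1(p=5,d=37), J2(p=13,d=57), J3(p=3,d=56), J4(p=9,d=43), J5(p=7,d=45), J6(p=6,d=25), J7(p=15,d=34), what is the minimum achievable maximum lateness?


EDD order: J6 → J7 → J1 → J4 → J5 → J3 → J2
Completion and lateness:
  J6: C=6, d=25, L=6-25=-19
  J7: C=21, d=34, L=21-34=-13
  J1: C=26, d=37, L=26-37=-11
  J4: C=35, d=43, L=35-43=-8
  J5: C=42, d=45, L=42-45=-3
  J3: C=45, d=56, L=45-56=-11
  J2: C=58, d=57, L=58-57=1
Lmax = max(-19, -13, -11, -8, -3, -11, 1)
= 1


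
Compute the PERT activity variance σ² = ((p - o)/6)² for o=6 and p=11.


σ² = ((p - o) / 6)² = (p - o)² / 36
= (11 - 6)² / 36
= 5² / 36
= 25 / 36
= 0.6944


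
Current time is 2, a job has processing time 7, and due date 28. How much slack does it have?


Slack = due - current_time - processing
= 28 - 2 - 7
= 19


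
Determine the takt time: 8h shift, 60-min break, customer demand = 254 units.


Available = 8×60 - 60 = 420 min
Takt time = 420 / 254
= 1.65 min/unit


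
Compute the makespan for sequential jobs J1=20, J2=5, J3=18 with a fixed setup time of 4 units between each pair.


Makespan = Σ processing + (n-1) × setup
= (20 + 5 + 18) + (3-1)×4
= 43 + 8
= 51 time units


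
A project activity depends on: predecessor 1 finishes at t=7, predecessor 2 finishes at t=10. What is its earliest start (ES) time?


ES = max of all predecessor completion times
Predecessors: [7, 10]
ES = max(7, 10)
= 10


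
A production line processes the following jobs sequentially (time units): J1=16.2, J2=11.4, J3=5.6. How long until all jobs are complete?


Sequential makespan: sum all processing times
= 16.2 + 11.4 + 5.6
= 33.2 time units


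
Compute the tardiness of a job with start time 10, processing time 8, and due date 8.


Completion = start + processing = 10 + 8 = 18
Tardiness = max(0, C - d) = max(0, 18 - 8)
= max(0, 10)
= 10


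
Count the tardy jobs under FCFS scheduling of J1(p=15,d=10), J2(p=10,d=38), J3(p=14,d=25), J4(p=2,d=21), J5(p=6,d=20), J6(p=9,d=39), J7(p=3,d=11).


Completion vs due date:
  J1: C=15, d=10 → TARDY
  J2: C=25, d=38 → on time
  J3: C=39, d=25 → TARDY
  J4: C=41, d=21 → TARDY
  J5: C=47, d=20 → TARDY
  J6: C=56, d=39 → TARDY
  J7: C=59, d=11 → TARDY
Tardy jobs: J1, J3, J4, J5, J6, J7
Count = 6


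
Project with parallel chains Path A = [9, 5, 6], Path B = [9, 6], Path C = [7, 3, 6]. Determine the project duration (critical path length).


Path A: 9 + 5 + 6 = 20
Path B: 9 + 6 = 15
Path C: 7 + 3 + 6 = 16
Critical path = longest = max(20, 15, 16)
= 20 (Path A)


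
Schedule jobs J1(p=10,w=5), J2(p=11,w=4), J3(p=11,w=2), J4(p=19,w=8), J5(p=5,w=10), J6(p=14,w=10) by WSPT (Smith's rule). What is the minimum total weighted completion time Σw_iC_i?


WSPT order (by p/w): J5 → J6 → J1 → J4 → J2 → J3
  J5: C=5, w·C=10×5=50
  J6: C=19, w·C=10×19=190
  J1: C=29, w·C=5×29=145
  J4: C=48, w·C=8×48=384
  J2: C=59, w·C=4×59=236
  J3: C=70, w·C=2×70=140
Σ w·C = 1145
= 1145


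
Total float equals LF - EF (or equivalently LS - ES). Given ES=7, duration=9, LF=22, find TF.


EF = ES + duration = 7 + 9 = 16
LS = LF - duration = 22 - 9 = 13
Total Float = LF - EF = 22 - 16
(or LS - ES = 13 - 7)
= 6


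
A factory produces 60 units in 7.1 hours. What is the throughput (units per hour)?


Throughput = units / time
= 60 / 7.1
= 8.5 units/hour


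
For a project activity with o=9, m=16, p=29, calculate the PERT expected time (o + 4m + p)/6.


te = (o + 4m + p) / 6
= (9 + 4×16 + 29) / 6
= (9 + 64 + 29) / 6
= 102 / 6
= 17.00


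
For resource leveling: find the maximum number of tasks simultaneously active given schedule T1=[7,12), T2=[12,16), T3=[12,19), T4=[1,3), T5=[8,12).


Check each time point for overlaps:
  t=8: 2 tasks active (T1, T5)
Max concurrent = 2


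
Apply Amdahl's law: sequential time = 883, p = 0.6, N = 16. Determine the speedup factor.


Amdahl's law: T_p = T × ((1-p) + p/N)
= 883 × ((1-0.6) + 0.6/16)
= 883 × (0.40 + 0.0375)
= 883 × 0.4375
= 386.31
Speedup = 883/386.31
= 2.29×


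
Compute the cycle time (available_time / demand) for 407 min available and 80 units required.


Cycle time = available time / demand
= 407 / 80
= 5.09 min/unit


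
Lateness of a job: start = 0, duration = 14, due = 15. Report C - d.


Completion = 0 + 14 = 14
Lateness = C - d = 14 - 15
= -1


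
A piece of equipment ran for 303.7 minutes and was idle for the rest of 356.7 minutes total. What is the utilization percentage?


Utilization = busy / total × 100
= 303.7 / 356.7 × 100
= 85.1%


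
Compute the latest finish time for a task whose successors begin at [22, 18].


LF = min of all successor start times
Successors start at: [22, 18]
LF = min(22, 18)
= 18


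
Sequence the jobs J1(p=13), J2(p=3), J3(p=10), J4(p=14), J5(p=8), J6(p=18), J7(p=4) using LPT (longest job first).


LPT: sort by longest processing time first
  J6: p=18
  J4: p=14
  J1: p=13
  J3: p=10
  J5: p=8
  J7: p=4
  J2: p=3
Order: J6 → J4 → J1 → J3 → J5 → J7 → J2


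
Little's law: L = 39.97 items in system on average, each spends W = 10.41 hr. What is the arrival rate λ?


Little's law: L = λW → λ = L / W
= 39.97 / 10.41
= 3.84 per hour


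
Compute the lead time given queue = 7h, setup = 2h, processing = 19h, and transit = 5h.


Lead time = queue + setup + processing + transit
= 7 + 2 + 19 + 5
= 33 hours


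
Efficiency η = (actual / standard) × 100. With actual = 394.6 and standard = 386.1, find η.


Efficiency = (actual / standard) × 100
= (394.6 / 386.1) × 100
= 102.2%


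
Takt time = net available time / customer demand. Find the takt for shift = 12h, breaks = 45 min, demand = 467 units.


Available = 12×60 - 45 = 675 min
Takt time = 675 / 467
= 1.45 min/unit


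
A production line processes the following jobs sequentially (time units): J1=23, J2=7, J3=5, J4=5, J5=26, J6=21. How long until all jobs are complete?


Sequential makespan: sum all processing times
= 23 + 7 + 5 + 5 + 26 + 21
= 87 time units


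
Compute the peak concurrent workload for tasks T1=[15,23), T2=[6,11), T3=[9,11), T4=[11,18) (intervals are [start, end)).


Check each time point for overlaps:
  t=9: 2 tasks active (T2, T3)
Max concurrent = 2


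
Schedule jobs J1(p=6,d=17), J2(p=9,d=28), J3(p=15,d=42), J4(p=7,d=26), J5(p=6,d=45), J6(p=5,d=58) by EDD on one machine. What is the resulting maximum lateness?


EDD order: J1 → J4 → J2 → J3 → J5 → J6
Completion and lateness:
  J1: C=6, d=17, L=6-17=-11
  J4: C=13, d=26, L=13-26=-13
  J2: C=22, d=28, L=22-28=-6
  J3: C=37, d=42, L=37-42=-5
  J5: C=43, d=45, L=43-45=-2
  J6: C=48, d=58, L=48-58=-10
Lmax = max(-11, -13, -6, -5, -2, -10)
= -2


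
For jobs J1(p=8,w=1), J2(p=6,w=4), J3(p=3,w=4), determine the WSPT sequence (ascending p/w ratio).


WSPT (Smith's rule): sort by p/w ascending
  J3: p/w = 3/4 = 0.750
  J2: p/w = 6/4 = 1.500
  J1: p/w = 8/1 = 8.000
Order: J3 → J2 → J1


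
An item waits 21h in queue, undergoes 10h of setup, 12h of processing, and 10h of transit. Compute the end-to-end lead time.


Lead time = queue + setup + processing + transit
= 21 + 10 + 12 + 10
= 53 hours


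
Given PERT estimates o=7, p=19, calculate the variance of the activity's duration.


σ² = ((p - o) / 6)² = (p - o)² / 36
= (19 - 7)² / 36
= 12² / 36
= 144 / 36
= 4.0000


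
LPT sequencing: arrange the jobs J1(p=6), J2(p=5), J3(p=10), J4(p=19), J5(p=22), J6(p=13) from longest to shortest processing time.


LPT: sort by longest processing time first
  J5: p=22
  J4: p=19
  J6: p=13
  J3: p=10
  J1: p=6
  J2: p=5
Order: J5 → J4 → J6 → J3 → J1 → J2


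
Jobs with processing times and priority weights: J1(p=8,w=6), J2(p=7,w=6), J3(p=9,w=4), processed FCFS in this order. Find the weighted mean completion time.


Completion times:
  J1: C=8, w×C=6×8=48
  J2: C=15, w×C=6×15=90
  J3: C=24, w×C=4×24=96
Sum w×C = 234
Sum w = 16
Weighted avg = 234/16
= 14.62


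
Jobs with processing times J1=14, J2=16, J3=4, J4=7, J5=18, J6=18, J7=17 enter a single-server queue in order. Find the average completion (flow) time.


Completion times:
  J1: completes at 14
  J2: completes at 30
  J3: completes at 34
  J4: completes at 41
  J5: completes at 59
  J6: completes at 77
  J7: completes at 94
Sum = 349
Average = 349/7
= 49.86


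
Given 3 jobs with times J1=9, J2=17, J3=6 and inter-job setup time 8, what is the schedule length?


Makespan = Σ processing + (n-1) × setup
= (9 + 17 + 6) + (3-1)×8
= 32 + 16
= 48 time units


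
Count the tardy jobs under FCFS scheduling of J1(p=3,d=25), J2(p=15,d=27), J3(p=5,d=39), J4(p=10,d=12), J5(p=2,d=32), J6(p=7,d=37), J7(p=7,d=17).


Completion vs due date:
  J1: C=3, d=25 → on time
  J2: C=18, d=27 → on time
  J3: C=23, d=39 → on time
  J4: C=33, d=12 → TARDY
  J5: C=35, d=32 → TARDY
  J6: C=42, d=37 → TARDY
  J7: C=49, d=17 → TARDY
Tardy jobs: J4, J5, J6, J7
Count = 4


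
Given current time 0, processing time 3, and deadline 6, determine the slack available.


Slack = due - current_time - processing
= 6 - 0 - 3
= 3


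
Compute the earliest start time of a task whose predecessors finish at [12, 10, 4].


ES = max of all predecessor completion times
Predecessors: [12, 10, 4]
ES = max(12, 10, 4)
= 12


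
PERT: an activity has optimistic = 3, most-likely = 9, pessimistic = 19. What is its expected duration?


te = (o + 4m + p) / 6
= (3 + 4×9 + 19) / 6
= (3 + 36 + 19) / 6
= 58 / 6
= 9.67


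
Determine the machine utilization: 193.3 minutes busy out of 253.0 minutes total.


Utilization = busy / total × 100
= 193.3 / 253.0 × 100
= 76.4%


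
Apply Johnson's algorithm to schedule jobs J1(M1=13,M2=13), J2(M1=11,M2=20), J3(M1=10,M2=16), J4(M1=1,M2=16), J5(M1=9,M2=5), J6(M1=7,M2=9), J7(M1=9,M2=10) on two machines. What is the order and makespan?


Johnson's rule:
Group 1 (M1≤M2, sort by M1): ['J4', 'J6', 'J7', 'J3', 'J2', 'J1']
Group 2 (M1>M2, sort desc M2): ['J5']
Sequence: J4 → J6 → J7 → J3 → J2 → J1 → J5
Makespan calculation:
  J4: M1 done=1, M2 done=17
  J6: M1 done=8, M2 done=26
  J7: M1 done=17, M2 done=36
  J3: M1 done=27, M2 done=52
  J2: M1 done=38, M2 done=72
  J1: M1 done=51, M2 done=85
  J5: M1 done=60, M2 done=90
= Sequence: J4 → J6 → J7 → J3 → J2 → J1 → J5, Makespan: 90


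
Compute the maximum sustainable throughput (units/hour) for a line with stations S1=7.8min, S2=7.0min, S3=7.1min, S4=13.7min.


Bottleneck = longest station time
Station times: [7.8, 7.0, 7.1, 13.7]
Max = 13.7 min
Rate = 60 / 13.7
= 4.38 units/hour (bottleneck: 13.7min)


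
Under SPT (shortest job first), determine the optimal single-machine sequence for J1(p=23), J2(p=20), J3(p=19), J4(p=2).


SPT: sort by shortest processing time
  J4: p=2
  J3: p=19
  J2: p=20
  J1: p=23
Order: J4 → J3 → J2 → J1


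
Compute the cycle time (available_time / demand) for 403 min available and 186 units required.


Cycle time = available time / demand
= 403 / 186
= 2.17 min/unit


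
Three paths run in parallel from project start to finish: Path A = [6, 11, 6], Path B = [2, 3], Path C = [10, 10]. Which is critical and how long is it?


Path A: 6 + 11 + 6 = 23
Path B: 2 + 3 = 5
Path C: 10 + 10 = 20
Critical path = longest = max(23, 5, 20)
= 23 (Path A)


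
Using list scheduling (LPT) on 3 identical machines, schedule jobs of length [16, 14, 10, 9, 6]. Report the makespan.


Jobs (LPT sorted): [16, 14, 10, 9, 6]
Machines: 3
  J=16 → Machine 1 (load: 0+16=16)
  J=14 → Machine 2 (load: 0+14=14)
  J=10 → Machine 3 (load: 0+10=10)
  J=9 → Machine 3 (load: 10+9=19)
  J=6 → Machine 2 (load: 14+6=20)
Machine loads: [16, 20, 19]
Makespan = max = 20 time units


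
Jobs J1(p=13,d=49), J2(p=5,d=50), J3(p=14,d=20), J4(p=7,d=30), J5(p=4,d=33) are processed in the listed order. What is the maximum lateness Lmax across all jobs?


Lateness per job (L = C - d):
  J1: C=13, d=49, L=-36
  J2: C=18, d=50, L=-32
  J3: C=32, d=20, L=12
  J4: C=39, d=30, L=9
  J5: C=43, d=33, L=10
Lmax = max(-36, -32, 12, 9, 10)
= 12


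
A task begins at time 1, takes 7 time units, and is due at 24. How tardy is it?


Completion = start + processing = 1 + 7 = 8
Tardiness = max(0, C - d) = max(0, 8 - 24)
= max(0, -16)
= 0


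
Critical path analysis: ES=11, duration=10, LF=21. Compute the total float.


EF = ES + duration = 11 + 10 = 21
LS = LF - duration = 21 - 10 = 11
Total Float = LF - EF = 21 - 21
(or LS - ES = 11 - 11)
= 0


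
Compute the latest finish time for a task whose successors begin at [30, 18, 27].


LF = min of all successor start times
Successors start at: [30, 18, 27]
LF = min(30, 18, 27)
= 18


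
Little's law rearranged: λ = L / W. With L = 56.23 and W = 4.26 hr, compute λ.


Little's law: L = λW → λ = L / W
= 56.23 / 4.26
= 13.20 per hour


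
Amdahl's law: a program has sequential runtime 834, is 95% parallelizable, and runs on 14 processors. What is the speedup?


Amdahl's law: T_p = T × ((1-p) + p/N)
= 834 × ((1-0.95) + 0.95/14)
= 834 × (0.05 + 0.0679)
= 834 × 0.1179
= 98.29
Speedup = 834/98.29
= 8.48×


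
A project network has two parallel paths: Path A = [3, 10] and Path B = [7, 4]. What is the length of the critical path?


Path A: 3 + 10 = 13
Path B: 7 + 4 = 11
Critical path = longest = max(13, 11)
= 13 (Path A)


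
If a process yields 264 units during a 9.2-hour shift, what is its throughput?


Throughput = units / time
= 264 / 9.2
= 28.7 units/hour


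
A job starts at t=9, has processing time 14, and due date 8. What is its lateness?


Completion = 9 + 14 = 23
Lateness = C - d = 23 - 8
= 15


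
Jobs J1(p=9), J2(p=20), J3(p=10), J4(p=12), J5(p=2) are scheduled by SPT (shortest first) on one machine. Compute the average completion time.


SPT order: J5 → J1 → J3 → J4 → J2
Completion times:
  J5: C=2
  J1: C=11
  J3: C=21
  J4: C=33
  J2: C=53
Sum = 120, n = 5
Mean flow = 120/5
= 24.00


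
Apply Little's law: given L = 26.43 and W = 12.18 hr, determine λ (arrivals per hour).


Little's law: L = λW → λ = L / W
= 26.43 / 12.18
= 2.17 per hour


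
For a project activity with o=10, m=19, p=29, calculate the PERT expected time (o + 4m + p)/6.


te = (o + 4m + p) / 6
= (10 + 4×19 + 29) / 6
= (10 + 76 + 29) / 6
= 115 / 6
= 19.17


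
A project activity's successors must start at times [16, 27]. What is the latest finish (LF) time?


LF = min of all successor start times
Successors start at: [16, 27]
LF = min(16, 27)
= 16


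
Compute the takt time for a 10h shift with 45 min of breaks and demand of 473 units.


Available = 10×60 - 45 = 555 min
Takt time = 555 / 473
= 1.17 min/unit


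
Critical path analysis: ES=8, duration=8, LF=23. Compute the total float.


EF = ES + duration = 8 + 8 = 16
LS = LF - duration = 23 - 8 = 15
Total Float = LF - EF = 23 - 16
(or LS - ES = 15 - 8)
= 7


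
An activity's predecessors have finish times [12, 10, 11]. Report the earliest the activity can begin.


ES = max of all predecessor completion times
Predecessors: [12, 10, 11]
ES = max(12, 10, 11)
= 12


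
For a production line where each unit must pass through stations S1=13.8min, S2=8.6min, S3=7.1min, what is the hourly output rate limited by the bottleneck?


Bottleneck = longest station time
Station times: [13.8, 8.6, 7.1]
Max = 13.8 min
Rate = 60 / 13.8
= 4.35 units/hour (bottleneck: 13.8min)


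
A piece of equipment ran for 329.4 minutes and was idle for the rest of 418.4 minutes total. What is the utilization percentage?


Utilization = busy / total × 100
= 329.4 / 418.4 × 100
= 78.7%


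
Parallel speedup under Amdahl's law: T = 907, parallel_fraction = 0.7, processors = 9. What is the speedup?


Amdahl's law: T_p = T × ((1-p) + p/N)
= 907 × ((1-0.7) + 0.7/9)
= 907 × (0.30 + 0.0778)
= 907 × 0.3778
= 342.64
Speedup = 907/342.64
= 2.65×


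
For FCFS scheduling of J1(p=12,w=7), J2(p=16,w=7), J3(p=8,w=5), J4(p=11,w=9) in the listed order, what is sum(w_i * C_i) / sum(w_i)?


Completion times:
  J1: C=12, w×C=7×12=84
  J2: C=28, w×C=7×28=196
  J3: C=36, w×C=5×36=180
  J4: C=47, w×C=9×47=423
Sum w×C = 883
Sum w = 28
Weighted avg = 883/28
= 31.54


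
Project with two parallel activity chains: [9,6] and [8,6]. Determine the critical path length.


Path A: 9 + 6 = 15
Path B: 8 + 6 = 14
Critical path = longest = max(15, 14)
= 15 (Path A)


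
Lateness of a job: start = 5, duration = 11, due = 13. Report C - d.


Completion = 5 + 11 = 16
Lateness = C - d = 16 - 13
= 3


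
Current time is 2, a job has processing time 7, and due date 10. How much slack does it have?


Slack = due - current_time - processing
= 10 - 2 - 7
= 1


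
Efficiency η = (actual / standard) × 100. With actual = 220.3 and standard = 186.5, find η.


Efficiency = (actual / standard) × 100
= (220.3 / 186.5) × 100
= 118.1%


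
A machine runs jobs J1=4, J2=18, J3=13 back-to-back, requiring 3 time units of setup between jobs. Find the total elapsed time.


Makespan = Σ processing + (n-1) × setup
= (4 + 18 + 13) + (3-1)×3
= 35 + 6
= 41 time units


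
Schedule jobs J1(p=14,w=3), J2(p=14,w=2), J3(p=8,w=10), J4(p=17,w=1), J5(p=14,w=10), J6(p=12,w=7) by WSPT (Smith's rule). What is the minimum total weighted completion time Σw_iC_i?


WSPT order (by p/w): J3 → J5 → J6 → J1 → J2 → J4
  J3: C=8, w·C=10×8=80
  J5: C=22, w·C=10×22=220
  J6: C=34, w·C=7×34=238
  J1: C=48, w·C=3×48=144
  J2: C=62, w·C=2×62=124
  J4: C=79, w·C=1×79=79
Σ w·C = 885
= 885


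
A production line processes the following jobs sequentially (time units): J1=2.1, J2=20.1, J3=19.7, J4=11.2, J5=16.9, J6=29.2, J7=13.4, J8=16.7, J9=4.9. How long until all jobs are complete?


Sequential makespan: sum all processing times
= 2.1 + 20.1 + 19.7 + 11.2 + 16.9 + 29.2 + 13.4 + 16.7 + 4.9
= 134.2 time units


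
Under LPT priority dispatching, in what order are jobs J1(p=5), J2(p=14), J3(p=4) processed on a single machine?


LPT: sort by longest processing time first
  J2: p=14
  J1: p=5
  J3: p=4
Order: J2 → J1 → J3


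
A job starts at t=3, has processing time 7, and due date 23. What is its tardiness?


Completion = start + processing = 3 + 7 = 10
Tardiness = max(0, C - d) = max(0, 10 - 23)
= max(0, -13)
= 0


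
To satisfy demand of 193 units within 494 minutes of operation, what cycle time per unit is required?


Cycle time = available time / demand
= 494 / 193
= 2.56 min/unit


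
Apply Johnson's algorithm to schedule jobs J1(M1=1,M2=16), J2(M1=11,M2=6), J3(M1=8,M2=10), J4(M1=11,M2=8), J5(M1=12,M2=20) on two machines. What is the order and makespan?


Johnson's rule:
Group 1 (M1≤M2, sort by M1): ['J1', 'J3', 'J5']
Group 2 (M1>M2, sort desc M2): ['J4', 'J2']
Sequence: J1 → J3 → J5 → J4 → J2
Makespan calculation:
  J1: M1 done=1, M2 done=17
  J3: M1 done=9, M2 done=27
  J5: M1 done=21, M2 done=47
  J4: M1 done=32, M2 done=55
  J2: M1 done=43, M2 done=61
= Sequence: J1 → J3 → J5 → J4 → J2, Makespan: 61


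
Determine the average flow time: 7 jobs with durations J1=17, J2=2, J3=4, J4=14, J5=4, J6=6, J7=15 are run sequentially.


Completion times:
  J1: completes at 17
  J2: completes at 19
  J3: completes at 23
  J4: completes at 37
  J5: completes at 41
  J6: completes at 47
  J7: completes at 62
Sum = 246
Average = 246/7
= 35.14


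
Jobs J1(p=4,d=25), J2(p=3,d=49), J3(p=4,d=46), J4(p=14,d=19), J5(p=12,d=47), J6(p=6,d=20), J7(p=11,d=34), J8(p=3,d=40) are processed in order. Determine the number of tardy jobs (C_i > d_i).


Completion vs due date:
  J1: C=4, d=25 → on time
  J2: C=7, d=49 → on time
  J3: C=11, d=46 → on time
  J4: C=25, d=19 → TARDY
  J5: C=37, d=47 → on time
  J6: C=43, d=20 → TARDY
  J7: C=54, d=34 → TARDY
  J8: C=57, d=40 → TARDY
Tardy jobs: J4, J6, J7, J8
Count = 4


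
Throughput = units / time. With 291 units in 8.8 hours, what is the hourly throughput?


Throughput = units / time
= 291 / 8.8
= 33.1 units/hour


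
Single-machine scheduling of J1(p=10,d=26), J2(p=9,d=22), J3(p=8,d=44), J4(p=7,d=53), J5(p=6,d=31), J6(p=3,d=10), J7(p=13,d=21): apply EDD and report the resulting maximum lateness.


EDD order: J6 → J7 → J2 → J1 → J5 → J3 → J4
Completion and lateness:
  J6: C=3, d=10, L=3-10=-7
  J7: C=16, d=21, L=16-21=-5
  J2: C=25, d=22, L=25-22=3
  J1: C=35, d=26, L=35-26=9
  J5: C=41, d=31, L=41-31=10
  J3: C=49, d=44, L=49-44=5
  J4: C=56, d=53, L=56-53=3
Lmax = max(-7, -5, 3, 9, 10, 5, 3)
= 10


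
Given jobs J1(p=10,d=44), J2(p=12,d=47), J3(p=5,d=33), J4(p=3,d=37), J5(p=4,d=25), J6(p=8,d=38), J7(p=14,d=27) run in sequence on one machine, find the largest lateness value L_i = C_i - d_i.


Lateness per job (L = C - d):
  J1: C=10, d=44, L=-34
  J2: C=22, d=47, L=-25
  J3: C=27, d=33, L=-6
  J4: C=30, d=37, L=-7
  J5: C=34, d=25, L=9
  J6: C=42, d=38, L=4
  J7: C=56, d=27, L=29
Lmax = max(-34, -25, -6, -7, 9, 4, 29)
= 29


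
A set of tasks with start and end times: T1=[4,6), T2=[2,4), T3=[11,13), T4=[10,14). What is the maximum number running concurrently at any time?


Check each time point for overlaps:
  t=11: 2 tasks active (T3, T4)
Max concurrent = 2


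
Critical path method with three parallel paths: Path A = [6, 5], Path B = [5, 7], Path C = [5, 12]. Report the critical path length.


Path A: 6 + 5 = 11
Path B: 5 + 7 = 12
Path C: 5 + 12 = 17
Critical path = longest = max(11, 12, 17)
= 17 (Path C)


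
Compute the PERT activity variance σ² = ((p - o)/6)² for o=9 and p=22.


σ² = ((p - o) / 6)² = (p - o)² / 36
= (22 - 9)² / 36
= 13² / 36
= 169 / 36
= 4.6944


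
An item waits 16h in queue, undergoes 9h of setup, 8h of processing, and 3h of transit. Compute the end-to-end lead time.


Lead time = queue + setup + processing + transit
= 16 + 9 + 8 + 3
= 36 hours


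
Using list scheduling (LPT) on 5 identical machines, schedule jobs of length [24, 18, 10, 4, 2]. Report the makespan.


Jobs (LPT sorted): [24, 18, 10, 4, 2]
Machines: 5
  J=24 → Machine 1 (load: 0+24=24)
  J=18 → Machine 2 (load: 0+18=18)
  J=10 → Machine 3 (load: 0+10=10)
  J=4 → Machine 4 (load: 0+4=4)
  J=2 → Machine 5 (load: 0+2=2)
Machine loads: [24, 18, 10, 4, 2]
Makespan = max = 24 time units


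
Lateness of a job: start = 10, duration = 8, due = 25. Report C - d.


Completion = 10 + 8 = 18
Lateness = C - d = 18 - 25
= -7


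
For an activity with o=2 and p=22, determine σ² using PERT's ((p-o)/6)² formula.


σ² = ((p - o) / 6)² = (p - o)² / 36
= (22 - 2)² / 36
= 20² / 36
= 400 / 36
= 11.1111


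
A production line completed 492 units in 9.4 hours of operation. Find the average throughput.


Throughput = units / time
= 492 / 9.4
= 52.3 units/hour


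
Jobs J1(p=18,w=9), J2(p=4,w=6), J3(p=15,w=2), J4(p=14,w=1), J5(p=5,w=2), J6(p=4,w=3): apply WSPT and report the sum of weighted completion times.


WSPT order (by p/w): J2 → J6 → J1 → J5 → J3 → J4
  J2: C=4, w·C=6×4=24
  J6: C=8, w·C=3×8=24
  J1: C=26, w·C=9×26=234
  J5: C=31, w·C=2×31=62
  J3: C=46, w·C=2×46=92
  J4: C=60, w·C=1×60=60
Σ w·C = 496
= 496


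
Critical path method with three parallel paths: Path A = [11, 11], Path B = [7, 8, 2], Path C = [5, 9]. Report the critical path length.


Path A: 11 + 11 = 22
Path B: 7 + 8 + 2 = 17
Path C: 5 + 9 = 14
Critical path = longest = max(22, 17, 14)
= 22 (Path A)


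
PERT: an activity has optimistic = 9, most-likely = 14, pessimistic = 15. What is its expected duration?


te = (o + 4m + p) / 6
= (9 + 4×14 + 15) / 6
= (9 + 56 + 15) / 6
= 80 / 6
= 13.33


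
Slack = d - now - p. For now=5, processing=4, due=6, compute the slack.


Slack = due - current_time - processing
= 6 - 5 - 4
= -3


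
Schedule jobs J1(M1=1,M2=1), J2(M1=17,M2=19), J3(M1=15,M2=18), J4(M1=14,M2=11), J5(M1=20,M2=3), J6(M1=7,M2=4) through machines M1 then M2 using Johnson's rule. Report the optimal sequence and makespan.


Johnson's rule:
Group 1 (M1≤M2, sort by M1): ['J1', 'J3', 'J2']
Group 2 (M1>M2, sort desc M2): ['J4', 'J6', 'J5']
Sequence: J1 → J3 → J2 → J4 → J6 → J5
Makespan calculation:
  J1: M1 done=1, M2 done=2
  J3: M1 done=16, M2 done=34
  J2: M1 done=33, M2 done=53
  J4: M1 done=47, M2 done=64
  J6: M1 done=54, M2 done=68
  J5: M1 done=74, M2 done=77
= Sequence: J1 → J3 → J2 → J4 → J6 → J5, Makespan: 77


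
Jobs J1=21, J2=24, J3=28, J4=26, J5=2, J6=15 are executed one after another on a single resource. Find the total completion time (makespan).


Sequential makespan: sum all processing times
= 21 + 24 + 28 + 26 + 2 + 15
= 116 time units


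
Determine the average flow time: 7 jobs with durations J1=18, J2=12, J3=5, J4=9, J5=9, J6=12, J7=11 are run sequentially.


Completion times:
  J1: completes at 18
  J2: completes at 30
  J3: completes at 35
  J4: completes at 44
  J5: completes at 53
  J6: completes at 65
  J7: completes at 76
Sum = 321
Average = 321/7
= 45.86


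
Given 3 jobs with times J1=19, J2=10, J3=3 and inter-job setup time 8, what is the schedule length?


Makespan = Σ processing + (n-1) × setup
= (19 + 10 + 3) + (3-1)×8
= 32 + 16
= 48 time units


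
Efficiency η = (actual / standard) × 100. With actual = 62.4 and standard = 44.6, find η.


Efficiency = (actual / standard) × 100
= (62.4 / 44.6) × 100
= 139.9%


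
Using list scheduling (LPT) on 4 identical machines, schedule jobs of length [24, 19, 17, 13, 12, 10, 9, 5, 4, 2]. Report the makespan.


Jobs (LPT sorted): [24, 19, 17, 13, 12, 10, 9, 5, 4, 2]
Machines: 4
  J=24 → Machine 1 (load: 0+24=24)
  J=19 → Machine 2 (load: 0+19=19)
  J=17 → Machine 3 (load: 0+17=17)
  J=13 → Machine 4 (load: 0+13=13)
  J=12 → Machine 4 (load: 13+12=25)
  J=10 → Machine 3 (load: 17+10=27)
  J=9 → Machine 2 (load: 19+9=28)
  J=5 → Machine 1 (load: 24+5=29)
  J=4 → Machine 4 (load: 25+4=29)
  J=2 → Machine 3 (load: 27+2=29)
Machine loads: [29, 28, 29, 29]
Makespan = max = 29 time units


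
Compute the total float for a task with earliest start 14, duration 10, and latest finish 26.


EF = ES + duration = 14 + 10 = 24
LS = LF - duration = 26 - 10 = 16
Total Float = LF - EF = 26 - 24
(or LS - ES = 16 - 14)
= 2


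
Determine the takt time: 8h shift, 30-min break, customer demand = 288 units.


Available = 8×60 - 30 = 450 min
Takt time = 450 / 288
= 1.56 min/unit


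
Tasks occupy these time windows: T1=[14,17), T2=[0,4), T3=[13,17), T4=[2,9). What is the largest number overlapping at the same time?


Check each time point for overlaps:
  t=2: 2 tasks active (T2, T4)
Max concurrent = 2


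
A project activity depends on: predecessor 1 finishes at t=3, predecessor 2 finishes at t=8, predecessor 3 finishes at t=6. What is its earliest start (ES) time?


ES = max of all predecessor completion times
Predecessors: [3, 8, 6]
ES = max(3, 8, 6)
= 8


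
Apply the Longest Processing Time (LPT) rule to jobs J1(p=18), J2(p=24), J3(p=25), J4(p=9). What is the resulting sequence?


LPT: sort by longest processing time first
  J3: p=25
  J2: p=24
  J1: p=18
  J4: p=9
Order: J3 → J2 → J1 → J4


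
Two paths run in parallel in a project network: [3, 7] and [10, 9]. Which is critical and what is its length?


Path A: 3 + 7 = 10
Path B: 10 + 9 = 19
Critical path = longest = max(10, 19)
= 19 (Path B)


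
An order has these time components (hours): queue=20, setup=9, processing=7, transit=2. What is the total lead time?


Lead time = queue + setup + processing + transit
= 20 + 9 + 7 + 2
= 38 hours


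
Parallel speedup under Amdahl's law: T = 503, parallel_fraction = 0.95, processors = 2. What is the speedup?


Amdahl's law: T_p = T × ((1-p) + p/N)
= 503 × ((1-0.95) + 0.95/2)
= 503 × (0.05 + 0.4750)
= 503 × 0.5250
= 264.07
Speedup = 503/264.07
= 1.90×


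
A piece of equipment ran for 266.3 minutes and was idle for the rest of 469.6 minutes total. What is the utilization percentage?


Utilization = busy / total × 100
= 266.3 / 469.6 × 100
= 56.7%


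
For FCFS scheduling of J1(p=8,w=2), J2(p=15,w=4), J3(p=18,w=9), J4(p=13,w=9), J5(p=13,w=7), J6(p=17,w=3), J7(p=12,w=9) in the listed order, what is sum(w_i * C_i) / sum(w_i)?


Completion times:
  J1: C=8, w×C=2×8=16
  J2: C=23, w×C=4×23=92
  J3: C=41, w×C=9×41=369
  J4: C=54, w×C=9×54=486
  J5: C=67, w×C=7×67=469
  J6: C=84, w×C=3×84=252
  J7: C=96, w×C=9×96=864
Sum w×C = 2548
Sum w = 43
Weighted avg = 2548/43
= 59.26


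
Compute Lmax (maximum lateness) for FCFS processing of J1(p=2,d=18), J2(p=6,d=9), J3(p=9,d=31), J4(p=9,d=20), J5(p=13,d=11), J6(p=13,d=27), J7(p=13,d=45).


Lateness per job (L = C - d):
  J1: C=2, d=18, L=-16
  J2: C=8, d=9, L=-1
  J3: C=17, d=31, L=-14
  J4: C=26, d=20, L=6
  J5: C=39, d=11, L=28
  J6: C=52, d=27, L=25
  J7: C=65, d=45, L=20
Lmax = max(-16, -1, -14, 6, 28, 25, 20)
= 28


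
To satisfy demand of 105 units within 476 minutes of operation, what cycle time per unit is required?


Cycle time = available time / demand
= 476 / 105
= 4.53 min/unit


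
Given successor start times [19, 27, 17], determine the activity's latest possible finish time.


LF = min of all successor start times
Successors start at: [19, 27, 17]
LF = min(19, 27, 17)
= 17


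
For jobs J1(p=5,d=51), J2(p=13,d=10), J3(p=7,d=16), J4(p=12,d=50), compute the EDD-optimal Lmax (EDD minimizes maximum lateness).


EDD order: J2 → J3 → J4 → J1
Completion and lateness:
  J2: C=13, d=10, L=13-10=3
  J3: C=20, d=16, L=20-16=4
  J4: C=32, d=50, L=32-50=-18
  J1: C=37, d=51, L=37-51=-14
Lmax = max(3, 4, -18, -14)
= 4


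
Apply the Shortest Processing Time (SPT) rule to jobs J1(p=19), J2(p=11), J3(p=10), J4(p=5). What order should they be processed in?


SPT: sort by shortest processing time
  J4: p=5
  J3: p=10
  J2: p=11
  J1: p=19
Order: J4 → J3 → J2 → J1


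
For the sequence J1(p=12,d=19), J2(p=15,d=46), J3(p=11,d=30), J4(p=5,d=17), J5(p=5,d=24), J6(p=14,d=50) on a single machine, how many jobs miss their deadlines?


Completion vs due date:
  J1: C=12, d=19 → on time
  J2: C=27, d=46 → on time
  J3: C=38, d=30 → TARDY
  J4: C=43, d=17 → TARDY
  J5: C=48, d=24 → TARDY
  J6: C=62, d=50 → TARDY
Tardy jobs: J3, J4, J5, J6
Count = 4


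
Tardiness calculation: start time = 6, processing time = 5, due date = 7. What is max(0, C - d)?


Completion = start + processing = 6 + 5 = 11
Tardiness = max(0, C - d) = max(0, 11 - 7)
= max(0, 4)
= 4


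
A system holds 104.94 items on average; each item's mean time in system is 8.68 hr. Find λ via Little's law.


Little's law: L = λW → λ = L / W
= 104.94 / 8.68
= 12.09 per hour


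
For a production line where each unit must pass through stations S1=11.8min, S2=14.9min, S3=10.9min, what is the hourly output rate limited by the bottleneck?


Bottleneck = longest station time
Station times: [11.8, 14.9, 10.9]
Max = 14.9 min
Rate = 60 / 14.9
= 4.03 units/hour (bottleneck: 14.9min)


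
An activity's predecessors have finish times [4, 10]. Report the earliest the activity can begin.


ES = max of all predecessor completion times
Predecessors: [4, 10]
ES = max(4, 10)
= 10


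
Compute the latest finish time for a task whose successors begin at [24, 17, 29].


LF = min of all successor start times
Successors start at: [24, 17, 29]
LF = min(24, 17, 29)
= 17


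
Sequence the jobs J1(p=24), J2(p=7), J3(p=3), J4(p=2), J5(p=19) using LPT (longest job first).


LPT: sort by longest processing time first
  J1: p=24
  J5: p=19
  J2: p=7
  J3: p=3
  J4: p=2
Order: J1 → J5 → J2 → J3 → J4


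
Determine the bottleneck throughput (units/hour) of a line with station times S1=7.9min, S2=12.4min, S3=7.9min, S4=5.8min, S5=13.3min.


Bottleneck = longest station time
Station times: [7.9, 12.4, 7.9, 5.8, 13.3]
Max = 13.3 min
Rate = 60 / 13.3
= 4.51 units/hour (bottleneck: 13.3min)


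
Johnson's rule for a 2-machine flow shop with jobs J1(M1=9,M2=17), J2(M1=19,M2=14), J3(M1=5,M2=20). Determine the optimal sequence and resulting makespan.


Johnson's rule:
Group 1 (M1≤M2, sort by M1): ['J3', 'J1']
Group 2 (M1>M2, sort desc M2): ['J2']
Sequence: J3 → J1 → J2
Makespan calculation:
  J3: M1 done=5, M2 done=25
  J1: M1 done=14, M2 done=42
  J2: M1 done=33, M2 done=56
= Sequence: J3 → J1 → J2, Makespan: 56


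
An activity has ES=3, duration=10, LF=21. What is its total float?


EF = ES + duration = 3 + 10 = 13
LS = LF - duration = 21 - 10 = 11
Total Float = LF - EF = 21 - 13
(or LS - ES = 11 - 3)
= 8


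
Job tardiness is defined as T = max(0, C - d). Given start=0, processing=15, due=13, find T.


Completion = start + processing = 0 + 15 = 15
Tardiness = max(0, C - d) = max(0, 15 - 13)
= max(0, 2)
= 2


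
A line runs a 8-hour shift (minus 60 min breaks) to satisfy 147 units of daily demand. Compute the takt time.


Available = 8×60 - 60 = 420 min
Takt time = 420 / 147
= 2.86 min/unit


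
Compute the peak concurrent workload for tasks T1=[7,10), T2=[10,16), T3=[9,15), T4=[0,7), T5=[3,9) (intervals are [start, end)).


Check each time point for overlaps:
  t=3: 2 tasks active (T4, T5)
Max concurrent = 2


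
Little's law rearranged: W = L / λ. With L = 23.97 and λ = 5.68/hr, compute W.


Little's law: L = λW → W = L / λ
= 23.97 / 5.68
= 4.22 hours


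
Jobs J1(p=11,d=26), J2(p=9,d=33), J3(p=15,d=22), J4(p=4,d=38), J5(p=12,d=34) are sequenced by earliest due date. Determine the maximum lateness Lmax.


EDD order: J3 → J1 → J2 → J5 → J4
Completion and lateness:
  J3: C=15, d=22, L=15-22=-7
  J1: C=26, d=26, L=26-26=0
  J2: C=35, d=33, L=35-33=2
  J5: C=47, d=34, L=47-34=13
  J4: C=51, d=38, L=51-38=13
Lmax = max(-7, 0, 2, 13, 13)
= 13


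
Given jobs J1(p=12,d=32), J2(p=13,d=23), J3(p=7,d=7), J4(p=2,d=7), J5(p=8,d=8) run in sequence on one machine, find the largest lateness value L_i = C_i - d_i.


Lateness per job (L = C - d):
  J1: C=12, d=32, L=-20
  J2: C=25, d=23, L=2
  J3: C=32, d=7, L=25
  J4: C=34, d=7, L=27
  J5: C=42, d=8, L=34
Lmax = max(-20, 2, 25, 27, 34)
= 34


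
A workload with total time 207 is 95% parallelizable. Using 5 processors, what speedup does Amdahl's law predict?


Amdahl's law: T_p = T × ((1-p) + p/N)
= 207 × ((1-0.95) + 0.95/5)
= 207 × (0.05 + 0.1900)
= 207 × 0.2400
= 49.68
Speedup = 207/49.68
= 4.17×


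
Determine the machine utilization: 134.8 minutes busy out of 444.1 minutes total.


Utilization = busy / total × 100
= 134.8 / 444.1 × 100
= 30.4%


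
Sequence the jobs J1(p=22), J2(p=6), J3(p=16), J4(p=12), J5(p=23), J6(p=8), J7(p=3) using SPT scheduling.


SPT: sort by shortest processing time
  J7: p=3
  J2: p=6
  J6: p=8
  J4: p=12
  J3: p=16
  J1: p=22
  J5: p=23
Order: J7 → J2 → J6 → J4 → J3 → J1 → J5


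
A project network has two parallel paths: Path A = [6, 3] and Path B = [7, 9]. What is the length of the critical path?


Path A: 6 + 3 = 9
Path B: 7 + 9 = 16
Critical path = longest = max(9, 16)
= 16 (Path B)


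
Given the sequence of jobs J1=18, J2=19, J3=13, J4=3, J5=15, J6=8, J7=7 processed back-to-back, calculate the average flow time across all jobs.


Completion times:
  J1: completes at 18
  J2: completes at 37
  J3: completes at 50
  J4: completes at 53
  J5: completes at 68
  J6: completes at 76
  J7: completes at 83
Sum = 385
Average = 385/7
= 55.00


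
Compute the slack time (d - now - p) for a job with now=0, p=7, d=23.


Slack = due - current_time - processing
= 23 - 0 - 7
= 16


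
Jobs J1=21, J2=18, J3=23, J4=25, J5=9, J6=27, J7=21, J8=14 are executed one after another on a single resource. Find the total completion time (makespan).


Sequential makespan: sum all processing times
= 21 + 18 + 23 + 25 + 9 + 27 + 21 + 14
= 158 time units


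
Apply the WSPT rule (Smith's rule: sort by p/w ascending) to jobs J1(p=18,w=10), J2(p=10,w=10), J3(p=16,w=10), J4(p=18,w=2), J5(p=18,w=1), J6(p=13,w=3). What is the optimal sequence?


WSPT (Smith's rule): sort by p/w ascending
  J2: p/w = 10/10 = 1.000
  J3: p/w = 16/10 = 1.600
  J1: p/w = 18/10 = 1.800
  J6: p/w = 13/3 = 4.333
  J4: p/w = 18/2 = 9.000
  J5: p/w = 18/1 = 18.000
Order: J2 → J3 → J1 → J6 → J4 → J5


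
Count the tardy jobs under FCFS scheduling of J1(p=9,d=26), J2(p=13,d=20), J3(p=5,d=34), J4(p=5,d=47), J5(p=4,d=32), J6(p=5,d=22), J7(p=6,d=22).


Completion vs due date:
  J1: C=9, d=26 → on time
  J2: C=22, d=20 → TARDY
  J3: C=27, d=34 → on time
  J4: C=32, d=47 → on time
  J5: C=36, d=32 → TARDY
  J6: C=41, d=22 → TARDY
  J7: C=47, d=22 → TARDY
Tardy jobs: J2, J5, J6, J7
Count = 4


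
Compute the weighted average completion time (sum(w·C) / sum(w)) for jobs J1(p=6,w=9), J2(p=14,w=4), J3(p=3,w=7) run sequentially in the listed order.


Completion times:
  J1: C=6, w×C=9×6=54
  J2: C=20, w×C=4×20=80
  J3: C=23, w×C=7×23=161
Sum w×C = 295
Sum w = 20
Weighted avg = 295/20
= 14.75


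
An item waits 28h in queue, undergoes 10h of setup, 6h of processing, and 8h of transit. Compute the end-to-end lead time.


Lead time = queue + setup + processing + transit
= 28 + 10 + 6 + 8
= 52 hours


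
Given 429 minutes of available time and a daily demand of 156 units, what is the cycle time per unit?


Cycle time = available time / demand
= 429 / 156
= 2.75 min/unit


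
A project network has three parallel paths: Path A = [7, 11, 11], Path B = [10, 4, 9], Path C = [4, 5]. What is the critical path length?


Path A: 7 + 11 + 11 = 29
Path B: 10 + 4 + 9 = 23
Path C: 4 + 5 = 9
Critical path = longest = max(29, 23, 9)
= 29 (Path A)


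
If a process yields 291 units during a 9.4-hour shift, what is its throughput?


Throughput = units / time
= 291 / 9.4
= 31.0 units/hour


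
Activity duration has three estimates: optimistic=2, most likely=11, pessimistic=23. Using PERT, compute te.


te = (o + 4m + p) / 6
= (2 + 4×11 + 23) / 6
= (2 + 44 + 23) / 6
= 69 / 6
= 11.50


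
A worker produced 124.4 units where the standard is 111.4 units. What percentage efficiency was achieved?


Efficiency = (actual / standard) × 100
= (124.4 / 111.4) × 100
= 111.7%


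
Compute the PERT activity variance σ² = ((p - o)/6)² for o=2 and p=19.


σ² = ((p - o) / 6)² = (p - o)² / 36
= (19 - 2)² / 36
= 17² / 36
= 289 / 36
= 8.0278
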